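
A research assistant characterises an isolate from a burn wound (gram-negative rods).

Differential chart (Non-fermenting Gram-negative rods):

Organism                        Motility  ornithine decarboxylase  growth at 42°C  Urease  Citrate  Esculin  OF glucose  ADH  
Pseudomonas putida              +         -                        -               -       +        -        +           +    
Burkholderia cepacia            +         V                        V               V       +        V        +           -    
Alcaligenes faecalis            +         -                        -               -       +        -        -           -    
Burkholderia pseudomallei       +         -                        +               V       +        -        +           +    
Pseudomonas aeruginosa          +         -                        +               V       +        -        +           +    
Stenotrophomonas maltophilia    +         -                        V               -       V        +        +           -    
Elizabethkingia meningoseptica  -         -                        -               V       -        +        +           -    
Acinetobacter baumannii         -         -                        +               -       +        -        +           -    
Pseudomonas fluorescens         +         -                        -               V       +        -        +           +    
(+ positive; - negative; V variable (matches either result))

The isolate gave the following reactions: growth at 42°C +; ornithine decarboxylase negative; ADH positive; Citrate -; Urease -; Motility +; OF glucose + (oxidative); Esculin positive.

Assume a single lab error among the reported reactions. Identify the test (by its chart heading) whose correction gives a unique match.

As reported, no row in the chart matches all 8 reactions.
Reversing OF glucose → still no organism matches.
Reversing Urease → still no organism matches.
Reversing ornithine decarboxylase → still no organism matches.
Reversing growth at 42°C → still no organism matches.
Reversing ADH (to -) → unique match: Stenotrophomonas maltophilia.
Reversing Esculin → still no organism matches.
Reversing Motility → still no organism matches.
Reversing Citrate → still no organism matches.

ADH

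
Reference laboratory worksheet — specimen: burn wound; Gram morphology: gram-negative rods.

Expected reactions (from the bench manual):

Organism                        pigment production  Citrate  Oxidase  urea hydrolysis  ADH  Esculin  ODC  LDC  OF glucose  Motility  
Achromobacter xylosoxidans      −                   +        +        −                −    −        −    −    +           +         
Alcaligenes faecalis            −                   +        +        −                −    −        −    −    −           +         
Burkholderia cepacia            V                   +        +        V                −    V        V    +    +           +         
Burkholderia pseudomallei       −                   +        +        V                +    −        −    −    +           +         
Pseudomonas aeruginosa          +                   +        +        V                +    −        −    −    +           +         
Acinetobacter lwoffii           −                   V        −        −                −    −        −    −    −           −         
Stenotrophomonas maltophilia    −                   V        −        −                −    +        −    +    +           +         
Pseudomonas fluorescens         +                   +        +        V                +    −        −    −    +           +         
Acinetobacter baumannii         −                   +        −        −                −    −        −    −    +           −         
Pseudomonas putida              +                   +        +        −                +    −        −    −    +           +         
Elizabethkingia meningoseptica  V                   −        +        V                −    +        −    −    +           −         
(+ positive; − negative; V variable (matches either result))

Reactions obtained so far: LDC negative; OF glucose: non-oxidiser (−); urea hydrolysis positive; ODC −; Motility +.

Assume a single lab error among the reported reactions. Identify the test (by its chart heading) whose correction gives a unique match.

urea hydrolysis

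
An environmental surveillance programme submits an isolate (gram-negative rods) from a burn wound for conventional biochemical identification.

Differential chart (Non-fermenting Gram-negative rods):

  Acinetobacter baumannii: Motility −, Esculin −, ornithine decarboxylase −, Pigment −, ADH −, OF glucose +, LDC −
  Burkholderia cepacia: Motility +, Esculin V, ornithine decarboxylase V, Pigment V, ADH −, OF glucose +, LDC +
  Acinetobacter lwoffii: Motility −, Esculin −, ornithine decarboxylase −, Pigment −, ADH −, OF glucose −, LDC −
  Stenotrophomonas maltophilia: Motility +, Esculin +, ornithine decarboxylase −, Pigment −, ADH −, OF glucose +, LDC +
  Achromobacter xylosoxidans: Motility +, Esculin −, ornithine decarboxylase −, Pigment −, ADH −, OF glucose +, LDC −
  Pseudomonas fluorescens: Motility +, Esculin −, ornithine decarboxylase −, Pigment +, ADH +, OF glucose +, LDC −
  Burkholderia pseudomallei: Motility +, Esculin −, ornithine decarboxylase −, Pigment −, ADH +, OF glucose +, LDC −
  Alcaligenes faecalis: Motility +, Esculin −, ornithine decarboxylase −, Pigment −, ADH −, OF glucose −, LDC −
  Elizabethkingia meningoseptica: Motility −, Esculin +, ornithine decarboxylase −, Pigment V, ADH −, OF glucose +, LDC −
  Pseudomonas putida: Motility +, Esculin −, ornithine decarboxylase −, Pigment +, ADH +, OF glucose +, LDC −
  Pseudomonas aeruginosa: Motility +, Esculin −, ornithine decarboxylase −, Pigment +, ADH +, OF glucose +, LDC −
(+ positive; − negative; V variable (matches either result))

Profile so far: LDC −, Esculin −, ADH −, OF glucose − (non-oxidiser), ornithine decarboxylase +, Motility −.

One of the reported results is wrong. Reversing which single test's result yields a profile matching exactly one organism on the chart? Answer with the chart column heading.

As reported, no row in the chart matches all 6 reactions.
Reversing Esculin → still no organism matches.
Reversing LDC → still no organism matches.
Reversing OF glucose → still no organism matches.
Reversing ADH → still no organism matches.
Reversing Motility → still no organism matches.
Reversing ornithine decarboxylase (to −) → unique match: Acinetobacter lwoffii.

ornithine decarboxylase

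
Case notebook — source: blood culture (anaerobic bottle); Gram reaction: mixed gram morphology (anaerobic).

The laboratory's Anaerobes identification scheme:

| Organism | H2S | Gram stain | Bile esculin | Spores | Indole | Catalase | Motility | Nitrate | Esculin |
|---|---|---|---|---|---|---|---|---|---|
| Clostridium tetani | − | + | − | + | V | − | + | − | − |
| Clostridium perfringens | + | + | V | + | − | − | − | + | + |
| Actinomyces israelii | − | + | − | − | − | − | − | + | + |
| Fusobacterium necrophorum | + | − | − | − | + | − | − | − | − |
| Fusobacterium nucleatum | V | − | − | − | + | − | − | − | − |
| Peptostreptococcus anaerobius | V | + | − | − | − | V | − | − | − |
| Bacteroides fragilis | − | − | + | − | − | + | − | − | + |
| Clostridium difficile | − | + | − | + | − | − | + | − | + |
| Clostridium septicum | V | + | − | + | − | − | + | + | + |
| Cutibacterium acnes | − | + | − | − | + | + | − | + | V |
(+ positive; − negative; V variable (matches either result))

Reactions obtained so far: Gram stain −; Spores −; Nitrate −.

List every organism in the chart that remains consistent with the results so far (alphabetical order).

Spores −: excludes Clostridium tetani, Clostridium perfringens, Clostridium difficile, Clostridium septicum — 6 left.
Nitrate −: excludes Actinomyces israelii, Cutibacterium acnes — 4 left.
Gram stain −: excludes Peptostreptococcus anaerobius — 3 left.

Bacteroides fragilis, Fusobacterium necrophorum, Fusobacterium nucleatum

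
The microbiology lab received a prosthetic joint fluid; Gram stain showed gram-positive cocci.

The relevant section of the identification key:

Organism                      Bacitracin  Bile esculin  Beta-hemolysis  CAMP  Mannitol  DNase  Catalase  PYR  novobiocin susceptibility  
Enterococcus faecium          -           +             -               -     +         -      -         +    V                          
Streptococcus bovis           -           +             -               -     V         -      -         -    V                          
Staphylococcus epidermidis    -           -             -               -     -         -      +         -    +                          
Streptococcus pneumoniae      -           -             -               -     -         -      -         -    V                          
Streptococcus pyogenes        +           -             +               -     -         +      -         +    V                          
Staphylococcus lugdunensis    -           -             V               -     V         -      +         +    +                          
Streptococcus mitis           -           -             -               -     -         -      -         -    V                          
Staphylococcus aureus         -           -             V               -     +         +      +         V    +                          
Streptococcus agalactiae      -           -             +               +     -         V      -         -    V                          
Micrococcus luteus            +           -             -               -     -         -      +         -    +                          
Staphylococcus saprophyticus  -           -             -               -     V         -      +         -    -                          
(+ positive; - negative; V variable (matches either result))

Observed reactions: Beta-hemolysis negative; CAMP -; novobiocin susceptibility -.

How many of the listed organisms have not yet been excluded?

CAMP -: excludes Streptococcus agalactiae — 10 left.
Beta-hemolysis -: excludes Streptococcus pyogenes — 9 left.
novobiocin susceptibility -: excludes Staphylococcus epidermidis, Staphylococcus lugdunensis, Staphylococcus aureus, Micrococcus luteus — 5 left.
Still consistent: Enterococcus faecium, Staphylococcus saprophyticus, Streptococcus bovis, Streptococcus mitis, Streptococcus pneumoniae.

5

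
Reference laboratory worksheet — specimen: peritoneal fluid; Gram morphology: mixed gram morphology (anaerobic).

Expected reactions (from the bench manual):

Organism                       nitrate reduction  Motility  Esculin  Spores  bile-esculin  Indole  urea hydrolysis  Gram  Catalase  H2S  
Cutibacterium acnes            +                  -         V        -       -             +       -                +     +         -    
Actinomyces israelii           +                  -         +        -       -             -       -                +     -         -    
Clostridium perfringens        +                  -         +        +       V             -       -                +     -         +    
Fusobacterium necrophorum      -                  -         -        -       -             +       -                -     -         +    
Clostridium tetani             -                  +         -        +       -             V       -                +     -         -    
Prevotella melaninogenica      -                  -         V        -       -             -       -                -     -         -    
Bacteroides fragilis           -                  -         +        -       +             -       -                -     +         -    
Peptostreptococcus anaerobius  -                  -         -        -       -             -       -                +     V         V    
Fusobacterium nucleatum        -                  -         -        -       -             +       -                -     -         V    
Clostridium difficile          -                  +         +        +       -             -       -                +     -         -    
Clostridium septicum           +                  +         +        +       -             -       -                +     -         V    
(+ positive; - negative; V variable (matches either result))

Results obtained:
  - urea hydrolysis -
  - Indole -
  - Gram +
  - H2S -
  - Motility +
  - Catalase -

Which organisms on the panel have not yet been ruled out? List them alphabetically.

H2S -: excludes Clostridium perfringens, Fusobacterium necrophorum — 9 left.
urea hydrolysis -: all 9 remaining candidates are consistent.
Indole -: excludes Cutibacterium acnes, Fusobacterium nucleatum — 7 left.
Catalase -: excludes Bacteroides fragilis — 6 left.
Gram +: excludes Prevotella melaninogenica — 5 left.
Motility +: excludes Actinomyces israelii, Peptostreptococcus anaerobius — 3 left.

Clostridium difficile, Clostridium septicum, Clostridium tetani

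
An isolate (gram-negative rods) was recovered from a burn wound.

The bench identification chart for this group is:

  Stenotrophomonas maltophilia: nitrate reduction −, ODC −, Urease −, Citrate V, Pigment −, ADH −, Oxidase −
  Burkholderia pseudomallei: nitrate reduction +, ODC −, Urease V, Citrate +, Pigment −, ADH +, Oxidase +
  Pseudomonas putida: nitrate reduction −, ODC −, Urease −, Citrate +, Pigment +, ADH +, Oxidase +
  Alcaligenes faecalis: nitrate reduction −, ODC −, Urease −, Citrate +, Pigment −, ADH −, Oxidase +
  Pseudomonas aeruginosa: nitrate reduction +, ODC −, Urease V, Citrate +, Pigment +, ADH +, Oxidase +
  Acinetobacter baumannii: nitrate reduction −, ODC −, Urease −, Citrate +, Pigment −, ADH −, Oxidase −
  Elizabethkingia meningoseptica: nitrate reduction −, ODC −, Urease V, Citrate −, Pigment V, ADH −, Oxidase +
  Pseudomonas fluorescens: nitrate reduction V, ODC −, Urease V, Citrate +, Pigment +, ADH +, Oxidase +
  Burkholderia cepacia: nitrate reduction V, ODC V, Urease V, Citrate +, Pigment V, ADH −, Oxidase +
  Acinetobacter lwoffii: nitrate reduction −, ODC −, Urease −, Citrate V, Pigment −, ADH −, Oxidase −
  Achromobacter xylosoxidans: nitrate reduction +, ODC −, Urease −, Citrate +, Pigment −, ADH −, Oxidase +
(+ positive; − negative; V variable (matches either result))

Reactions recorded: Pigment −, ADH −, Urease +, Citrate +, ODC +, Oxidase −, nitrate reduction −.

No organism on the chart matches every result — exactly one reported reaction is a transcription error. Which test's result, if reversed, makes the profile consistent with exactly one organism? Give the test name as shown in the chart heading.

Oxidase

As reported, no row in the chart matches all 7 reactions.
Reversing Oxidase (to +) → unique match: Burkholderia cepacia.
Reversing Pigment → still no organism matches.
Reversing Citrate → still no organism matches.
Reversing nitrate reduction → still no organism matches.
Reversing ADH → still no organism matches.
Reversing ODC → still no organism matches.
Reversing Urease → still no organism matches.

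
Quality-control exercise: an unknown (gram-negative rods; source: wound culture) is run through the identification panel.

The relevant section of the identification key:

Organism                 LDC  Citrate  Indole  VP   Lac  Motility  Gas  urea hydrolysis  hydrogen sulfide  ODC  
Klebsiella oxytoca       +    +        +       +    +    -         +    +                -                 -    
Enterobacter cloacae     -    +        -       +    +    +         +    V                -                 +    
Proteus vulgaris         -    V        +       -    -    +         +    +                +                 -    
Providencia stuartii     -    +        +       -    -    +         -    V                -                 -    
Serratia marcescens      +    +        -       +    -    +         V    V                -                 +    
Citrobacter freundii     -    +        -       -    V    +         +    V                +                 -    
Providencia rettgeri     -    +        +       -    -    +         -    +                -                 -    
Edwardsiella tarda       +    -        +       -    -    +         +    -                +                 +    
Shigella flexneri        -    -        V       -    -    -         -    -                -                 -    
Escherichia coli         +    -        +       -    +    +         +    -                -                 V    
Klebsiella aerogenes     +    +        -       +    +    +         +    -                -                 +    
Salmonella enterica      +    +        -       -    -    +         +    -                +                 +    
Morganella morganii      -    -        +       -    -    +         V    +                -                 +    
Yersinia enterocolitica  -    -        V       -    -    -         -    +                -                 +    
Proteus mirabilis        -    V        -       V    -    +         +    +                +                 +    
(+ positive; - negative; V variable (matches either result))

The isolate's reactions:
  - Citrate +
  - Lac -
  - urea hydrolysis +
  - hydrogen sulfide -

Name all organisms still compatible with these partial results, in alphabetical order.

urea hydrolysis +: excludes 5 organisms — 10 left.
Citrate +: excludes Morganella morganii, Yersinia enterocolitica — 8 left.
hydrogen sulfide -: excludes Proteus vulgaris, Citrobacter freundii, Proteus mirabilis — 5 left.
Lac -: excludes Klebsiella oxytoca, Enterobacter cloacae — 3 left.

Providencia rettgeri, Providencia stuartii, Serratia marcescens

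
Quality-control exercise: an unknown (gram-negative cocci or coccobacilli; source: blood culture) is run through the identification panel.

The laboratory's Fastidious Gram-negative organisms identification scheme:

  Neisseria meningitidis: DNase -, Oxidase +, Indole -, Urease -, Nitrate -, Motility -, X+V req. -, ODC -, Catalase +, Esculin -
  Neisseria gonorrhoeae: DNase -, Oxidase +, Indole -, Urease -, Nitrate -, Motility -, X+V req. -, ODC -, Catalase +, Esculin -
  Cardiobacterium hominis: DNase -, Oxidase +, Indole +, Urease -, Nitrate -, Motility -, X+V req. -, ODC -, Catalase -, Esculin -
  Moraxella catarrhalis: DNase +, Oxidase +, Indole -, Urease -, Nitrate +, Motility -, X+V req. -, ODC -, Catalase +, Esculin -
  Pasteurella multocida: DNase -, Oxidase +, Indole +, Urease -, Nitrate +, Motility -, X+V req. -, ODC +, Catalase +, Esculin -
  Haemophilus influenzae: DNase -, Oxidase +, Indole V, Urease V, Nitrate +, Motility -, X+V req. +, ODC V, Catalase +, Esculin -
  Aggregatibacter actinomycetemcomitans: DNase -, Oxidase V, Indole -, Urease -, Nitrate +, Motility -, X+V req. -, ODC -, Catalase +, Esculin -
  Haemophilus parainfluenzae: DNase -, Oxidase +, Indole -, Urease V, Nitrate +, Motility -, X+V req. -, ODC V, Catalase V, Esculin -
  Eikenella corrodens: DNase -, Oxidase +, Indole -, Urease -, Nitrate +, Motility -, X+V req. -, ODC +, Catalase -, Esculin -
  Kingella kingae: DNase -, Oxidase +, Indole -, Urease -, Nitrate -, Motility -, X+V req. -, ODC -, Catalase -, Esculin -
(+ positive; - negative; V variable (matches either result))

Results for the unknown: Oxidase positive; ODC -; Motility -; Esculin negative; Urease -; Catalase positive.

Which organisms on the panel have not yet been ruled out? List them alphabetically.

Aggregatibacter actinomycetemcomitans, Haemophilus influenzae, Haemophilus parainfluenzae, Moraxella catarrhalis, Neisseria gonorrhoeae, Neisseria meningitidis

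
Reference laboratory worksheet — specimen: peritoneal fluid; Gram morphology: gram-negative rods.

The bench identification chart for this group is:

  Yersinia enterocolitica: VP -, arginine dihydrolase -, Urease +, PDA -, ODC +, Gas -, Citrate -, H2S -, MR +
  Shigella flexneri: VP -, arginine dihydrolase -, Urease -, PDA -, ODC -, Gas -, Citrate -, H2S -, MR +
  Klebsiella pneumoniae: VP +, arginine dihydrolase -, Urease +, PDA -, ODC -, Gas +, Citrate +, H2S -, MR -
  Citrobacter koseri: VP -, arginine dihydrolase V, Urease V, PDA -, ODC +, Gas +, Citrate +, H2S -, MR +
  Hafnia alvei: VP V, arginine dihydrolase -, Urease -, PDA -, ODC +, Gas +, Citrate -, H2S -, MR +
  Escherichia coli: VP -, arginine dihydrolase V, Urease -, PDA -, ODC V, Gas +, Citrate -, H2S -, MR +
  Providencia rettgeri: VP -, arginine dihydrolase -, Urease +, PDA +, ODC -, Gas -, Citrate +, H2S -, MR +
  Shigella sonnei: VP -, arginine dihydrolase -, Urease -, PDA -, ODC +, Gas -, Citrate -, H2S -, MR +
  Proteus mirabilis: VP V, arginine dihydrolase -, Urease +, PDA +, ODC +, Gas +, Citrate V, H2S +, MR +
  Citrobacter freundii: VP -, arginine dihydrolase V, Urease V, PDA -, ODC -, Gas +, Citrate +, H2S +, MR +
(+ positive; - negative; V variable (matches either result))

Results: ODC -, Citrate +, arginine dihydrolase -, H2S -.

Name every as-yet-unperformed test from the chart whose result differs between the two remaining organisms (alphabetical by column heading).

Gas, MR, PDA, VP

H2S -: excludes Proteus mirabilis, Citrobacter freundii — 8 left.
Citrate +: excludes 5 organisms — 3 left.
arginine dihydrolase -: all 3 remaining candidates are consistent.
ODC -: excludes Citrobacter koseri — 2 left.
Two candidates remain: Klebsiella pneumoniae and Providencia rettgeri.
  VP: Klebsiella pneumoniae +, Providencia rettgeri - — discriminates.
  Urease: + vs + — same for both, does not separate.
  PDA: Klebsiella pneumoniae -, Providencia rettgeri + — discriminates.
  Gas: Klebsiella pneumoniae +, Providencia rettgeri - — discriminates.
  MR: Klebsiella pneumoniae -, Providencia rettgeri + — discriminates.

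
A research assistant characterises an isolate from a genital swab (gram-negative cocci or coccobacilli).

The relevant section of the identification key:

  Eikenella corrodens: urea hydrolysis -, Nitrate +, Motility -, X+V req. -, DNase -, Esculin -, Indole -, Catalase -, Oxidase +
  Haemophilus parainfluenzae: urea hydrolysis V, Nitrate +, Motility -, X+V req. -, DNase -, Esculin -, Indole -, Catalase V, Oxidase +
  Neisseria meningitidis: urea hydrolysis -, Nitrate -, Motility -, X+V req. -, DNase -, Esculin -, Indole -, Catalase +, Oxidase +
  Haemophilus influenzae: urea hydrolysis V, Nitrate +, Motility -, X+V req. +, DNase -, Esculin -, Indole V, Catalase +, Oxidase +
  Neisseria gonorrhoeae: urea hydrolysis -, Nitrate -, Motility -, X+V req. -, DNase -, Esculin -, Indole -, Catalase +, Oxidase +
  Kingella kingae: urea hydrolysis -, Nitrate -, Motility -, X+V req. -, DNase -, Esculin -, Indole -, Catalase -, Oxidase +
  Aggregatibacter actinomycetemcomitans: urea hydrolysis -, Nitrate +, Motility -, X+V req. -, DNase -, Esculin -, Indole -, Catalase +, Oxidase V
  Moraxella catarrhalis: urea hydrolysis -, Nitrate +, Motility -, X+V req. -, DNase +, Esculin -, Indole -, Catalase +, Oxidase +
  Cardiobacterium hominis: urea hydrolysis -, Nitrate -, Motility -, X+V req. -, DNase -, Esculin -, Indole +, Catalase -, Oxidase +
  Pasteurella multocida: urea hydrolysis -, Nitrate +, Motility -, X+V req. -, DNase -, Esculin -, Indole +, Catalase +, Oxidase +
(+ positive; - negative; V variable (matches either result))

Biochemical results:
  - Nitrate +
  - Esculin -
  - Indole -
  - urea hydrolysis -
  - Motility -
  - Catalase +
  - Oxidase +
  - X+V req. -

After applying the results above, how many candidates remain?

X+V req. -: excludes Haemophilus influenzae — 9 left.
Oxidase +: all 9 remaining candidates are consistent.
Motility -: all 9 remaining candidates are consistent.
Indole -: excludes Cardiobacterium hominis, Pasteurella multocida — 7 left.
Esculin -: all 7 remaining candidates are consistent.
Catalase +: excludes Eikenella corrodens, Kingella kingae — 5 left.
urea hydrolysis -: all 5 remaining candidates are consistent.
Nitrate +: excludes Neisseria meningitidis, Neisseria gonorrhoeae — 3 left.
Still consistent: Aggregatibacter actinomycetemcomitans, Haemophilus parainfluenzae, Moraxella catarrhalis.

3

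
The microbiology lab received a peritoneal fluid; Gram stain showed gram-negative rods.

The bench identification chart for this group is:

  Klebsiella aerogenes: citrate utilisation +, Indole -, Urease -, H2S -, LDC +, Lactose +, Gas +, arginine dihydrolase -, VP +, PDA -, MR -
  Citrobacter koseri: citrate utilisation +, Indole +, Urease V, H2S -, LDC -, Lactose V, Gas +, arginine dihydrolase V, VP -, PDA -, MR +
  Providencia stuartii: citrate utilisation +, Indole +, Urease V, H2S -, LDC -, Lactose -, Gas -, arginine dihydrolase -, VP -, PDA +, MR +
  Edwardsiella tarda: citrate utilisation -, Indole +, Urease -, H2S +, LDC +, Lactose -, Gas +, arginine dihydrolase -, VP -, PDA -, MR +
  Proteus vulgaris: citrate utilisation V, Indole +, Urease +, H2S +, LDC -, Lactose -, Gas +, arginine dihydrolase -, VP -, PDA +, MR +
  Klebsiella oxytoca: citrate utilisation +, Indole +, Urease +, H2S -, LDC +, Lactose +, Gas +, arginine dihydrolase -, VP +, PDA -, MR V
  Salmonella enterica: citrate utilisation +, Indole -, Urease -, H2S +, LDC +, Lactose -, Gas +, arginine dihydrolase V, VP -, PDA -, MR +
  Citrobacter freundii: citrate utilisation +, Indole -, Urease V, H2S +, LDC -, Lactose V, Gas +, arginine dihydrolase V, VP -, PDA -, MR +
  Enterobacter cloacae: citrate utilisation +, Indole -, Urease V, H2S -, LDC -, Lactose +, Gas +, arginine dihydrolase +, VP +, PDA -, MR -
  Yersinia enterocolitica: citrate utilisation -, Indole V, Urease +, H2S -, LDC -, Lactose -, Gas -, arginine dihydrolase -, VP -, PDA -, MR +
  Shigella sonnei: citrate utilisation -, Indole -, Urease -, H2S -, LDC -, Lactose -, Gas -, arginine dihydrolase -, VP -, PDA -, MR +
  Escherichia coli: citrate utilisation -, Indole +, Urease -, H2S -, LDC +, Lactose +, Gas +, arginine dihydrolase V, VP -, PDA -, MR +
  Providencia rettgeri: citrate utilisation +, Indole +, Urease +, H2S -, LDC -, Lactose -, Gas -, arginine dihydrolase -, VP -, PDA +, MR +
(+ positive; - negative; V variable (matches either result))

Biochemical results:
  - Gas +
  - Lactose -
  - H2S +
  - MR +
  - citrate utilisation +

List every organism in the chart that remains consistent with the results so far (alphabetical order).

Citrobacter freundii, Proteus vulgaris, Salmonella enterica

MR +: excludes Klebsiella aerogenes, Enterobacter cloacae — 11 left.
Gas +: excludes Providencia stuartii, Yersinia enterocolitica, Shigella sonnei, Providencia rettgeri — 7 left.
Lactose -: excludes Klebsiella oxytoca, Escherichia coli — 5 left.
citrate utilisation +: excludes Edwardsiella tarda — 4 left.
H2S +: excludes Citrobacter koseri — 3 left.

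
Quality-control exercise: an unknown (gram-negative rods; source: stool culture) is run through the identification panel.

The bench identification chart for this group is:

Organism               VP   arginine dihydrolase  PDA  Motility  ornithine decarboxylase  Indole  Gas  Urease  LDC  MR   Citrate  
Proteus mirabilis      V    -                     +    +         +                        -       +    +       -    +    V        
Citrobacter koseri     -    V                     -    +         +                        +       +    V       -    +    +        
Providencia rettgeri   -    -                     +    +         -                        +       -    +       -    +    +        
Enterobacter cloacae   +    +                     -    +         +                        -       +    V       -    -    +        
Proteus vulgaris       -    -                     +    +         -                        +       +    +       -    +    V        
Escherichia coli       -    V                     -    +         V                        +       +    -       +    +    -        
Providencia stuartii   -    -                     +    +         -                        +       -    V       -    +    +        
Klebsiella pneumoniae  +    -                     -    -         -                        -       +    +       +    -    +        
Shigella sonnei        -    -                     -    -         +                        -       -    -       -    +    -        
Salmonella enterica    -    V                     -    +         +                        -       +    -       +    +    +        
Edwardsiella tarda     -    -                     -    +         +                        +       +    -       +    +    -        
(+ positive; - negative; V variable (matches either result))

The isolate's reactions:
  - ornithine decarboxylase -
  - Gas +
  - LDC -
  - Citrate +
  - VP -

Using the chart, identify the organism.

Proteus vulgaris

LDC -: excludes Escherichia coli, Klebsiella pneumoniae, Salmonella enterica, Edwardsiella tarda — 7 left.
Citrate +: excludes Shigella sonnei — 6 left.
ornithine decarboxylase -: excludes Proteus mirabilis, Citrobacter koseri, Enterobacter cloacae — 3 left.
VP -: all 3 remaining candidates are consistent.
Gas +: excludes Providencia rettgeri, Providencia stuartii — 1 left.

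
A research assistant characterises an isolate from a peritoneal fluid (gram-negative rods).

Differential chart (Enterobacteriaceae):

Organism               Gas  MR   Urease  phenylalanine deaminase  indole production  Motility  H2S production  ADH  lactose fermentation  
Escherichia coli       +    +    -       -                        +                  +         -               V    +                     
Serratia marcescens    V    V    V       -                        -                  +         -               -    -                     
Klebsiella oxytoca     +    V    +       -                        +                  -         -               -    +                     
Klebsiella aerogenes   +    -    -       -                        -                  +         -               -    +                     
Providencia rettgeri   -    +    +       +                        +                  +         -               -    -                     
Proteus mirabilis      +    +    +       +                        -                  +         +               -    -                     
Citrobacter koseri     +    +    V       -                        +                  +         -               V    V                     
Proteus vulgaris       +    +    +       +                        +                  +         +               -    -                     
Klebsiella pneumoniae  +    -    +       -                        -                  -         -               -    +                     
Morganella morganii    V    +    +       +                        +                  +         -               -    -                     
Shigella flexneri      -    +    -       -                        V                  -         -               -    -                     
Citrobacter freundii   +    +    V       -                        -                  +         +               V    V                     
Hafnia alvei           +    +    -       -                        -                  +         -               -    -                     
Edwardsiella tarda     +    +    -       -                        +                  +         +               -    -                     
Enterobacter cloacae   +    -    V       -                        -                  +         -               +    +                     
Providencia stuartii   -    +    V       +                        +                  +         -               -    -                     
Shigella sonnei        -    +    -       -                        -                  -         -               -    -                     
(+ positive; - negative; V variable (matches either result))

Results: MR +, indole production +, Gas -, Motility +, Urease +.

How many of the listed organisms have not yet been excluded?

3

Urease +: excludes 6 organisms — 11 left.
MR +: excludes Klebsiella pneumoniae, Enterobacter cloacae — 9 left.
Gas -: excludes 5 organisms — 4 left.
Motility +: all 4 remaining candidates are consistent.
indole production +: excludes Serratia marcescens — 3 left.
Still consistent: Morganella morganii, Providencia rettgeri, Providencia stuartii.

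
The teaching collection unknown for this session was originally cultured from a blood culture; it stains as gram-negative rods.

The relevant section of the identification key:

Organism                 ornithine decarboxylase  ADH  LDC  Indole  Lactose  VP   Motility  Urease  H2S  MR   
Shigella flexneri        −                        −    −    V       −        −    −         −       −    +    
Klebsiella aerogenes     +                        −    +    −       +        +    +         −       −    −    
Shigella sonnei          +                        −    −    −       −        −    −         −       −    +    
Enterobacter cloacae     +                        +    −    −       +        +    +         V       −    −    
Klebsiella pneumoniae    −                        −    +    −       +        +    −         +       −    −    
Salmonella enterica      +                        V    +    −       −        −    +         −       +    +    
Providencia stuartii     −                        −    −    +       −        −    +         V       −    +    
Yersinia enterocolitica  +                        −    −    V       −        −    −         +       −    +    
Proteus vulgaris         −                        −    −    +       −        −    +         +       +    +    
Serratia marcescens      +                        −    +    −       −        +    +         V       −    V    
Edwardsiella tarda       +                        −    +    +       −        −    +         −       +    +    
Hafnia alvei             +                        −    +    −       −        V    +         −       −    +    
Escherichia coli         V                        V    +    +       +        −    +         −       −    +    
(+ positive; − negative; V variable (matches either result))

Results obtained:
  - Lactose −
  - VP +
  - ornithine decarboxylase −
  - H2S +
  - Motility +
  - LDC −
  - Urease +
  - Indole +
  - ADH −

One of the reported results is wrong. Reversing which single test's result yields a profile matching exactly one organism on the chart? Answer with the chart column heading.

VP

As reported, no row in the chart matches all 9 reactions.
Reversing ornithine decarboxylase → still no organism matches.
Reversing Urease → still no organism matches.
Reversing VP (to −) → unique match: Proteus vulgaris.
Reversing LDC → still no organism matches.
Reversing Indole → still no organism matches.
Reversing Lactose → still no organism matches.
Reversing H2S → still no organism matches.
Reversing Motility → still no organism matches.
Reversing ADH → still no organism matches.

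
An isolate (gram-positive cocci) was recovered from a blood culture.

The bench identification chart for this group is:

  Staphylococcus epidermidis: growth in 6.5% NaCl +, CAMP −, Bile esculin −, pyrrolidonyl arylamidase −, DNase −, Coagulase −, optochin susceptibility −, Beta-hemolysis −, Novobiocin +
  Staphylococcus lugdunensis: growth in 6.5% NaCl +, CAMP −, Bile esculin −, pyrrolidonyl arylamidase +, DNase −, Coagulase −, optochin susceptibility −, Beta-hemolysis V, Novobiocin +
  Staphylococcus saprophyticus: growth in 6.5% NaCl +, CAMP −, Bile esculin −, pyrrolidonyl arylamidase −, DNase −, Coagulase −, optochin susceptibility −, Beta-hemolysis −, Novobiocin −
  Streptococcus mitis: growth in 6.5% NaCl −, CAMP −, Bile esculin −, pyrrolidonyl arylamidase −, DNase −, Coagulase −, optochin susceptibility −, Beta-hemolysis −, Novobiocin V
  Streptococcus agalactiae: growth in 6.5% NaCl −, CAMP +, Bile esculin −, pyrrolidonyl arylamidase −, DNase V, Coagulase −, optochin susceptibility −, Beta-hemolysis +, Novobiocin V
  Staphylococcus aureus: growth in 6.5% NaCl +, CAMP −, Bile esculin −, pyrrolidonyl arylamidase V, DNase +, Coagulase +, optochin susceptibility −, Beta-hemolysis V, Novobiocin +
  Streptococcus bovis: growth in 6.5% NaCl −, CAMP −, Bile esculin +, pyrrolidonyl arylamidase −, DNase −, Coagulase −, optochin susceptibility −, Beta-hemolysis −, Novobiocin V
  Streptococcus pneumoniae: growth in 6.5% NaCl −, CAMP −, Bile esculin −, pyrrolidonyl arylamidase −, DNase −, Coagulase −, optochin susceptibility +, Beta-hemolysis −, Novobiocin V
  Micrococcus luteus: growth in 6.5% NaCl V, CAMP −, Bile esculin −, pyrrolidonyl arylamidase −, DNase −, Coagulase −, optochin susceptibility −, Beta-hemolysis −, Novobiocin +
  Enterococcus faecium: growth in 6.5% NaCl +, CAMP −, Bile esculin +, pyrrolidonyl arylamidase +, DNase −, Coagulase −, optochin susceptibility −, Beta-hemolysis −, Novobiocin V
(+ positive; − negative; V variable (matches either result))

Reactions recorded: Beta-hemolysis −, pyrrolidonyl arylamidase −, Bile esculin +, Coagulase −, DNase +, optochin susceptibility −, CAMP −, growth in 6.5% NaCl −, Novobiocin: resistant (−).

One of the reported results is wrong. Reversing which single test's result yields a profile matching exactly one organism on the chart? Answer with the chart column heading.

As reported, no row in the chart matches all 9 reactions.
Reversing CAMP → still no organism matches.
Reversing optochin susceptibility → still no organism matches.
Reversing Coagulase → still no organism matches.
Reversing pyrrolidonyl arylamidase → still no organism matches.
Reversing Beta-hemolysis → still no organism matches.
Reversing Novobiocin → still no organism matches.
Reversing growth in 6.5% NaCl → still no organism matches.
Reversing Bile esculin → still no organism matches.
Reversing DNase (to −) → unique match: Streptococcus bovis.

DNase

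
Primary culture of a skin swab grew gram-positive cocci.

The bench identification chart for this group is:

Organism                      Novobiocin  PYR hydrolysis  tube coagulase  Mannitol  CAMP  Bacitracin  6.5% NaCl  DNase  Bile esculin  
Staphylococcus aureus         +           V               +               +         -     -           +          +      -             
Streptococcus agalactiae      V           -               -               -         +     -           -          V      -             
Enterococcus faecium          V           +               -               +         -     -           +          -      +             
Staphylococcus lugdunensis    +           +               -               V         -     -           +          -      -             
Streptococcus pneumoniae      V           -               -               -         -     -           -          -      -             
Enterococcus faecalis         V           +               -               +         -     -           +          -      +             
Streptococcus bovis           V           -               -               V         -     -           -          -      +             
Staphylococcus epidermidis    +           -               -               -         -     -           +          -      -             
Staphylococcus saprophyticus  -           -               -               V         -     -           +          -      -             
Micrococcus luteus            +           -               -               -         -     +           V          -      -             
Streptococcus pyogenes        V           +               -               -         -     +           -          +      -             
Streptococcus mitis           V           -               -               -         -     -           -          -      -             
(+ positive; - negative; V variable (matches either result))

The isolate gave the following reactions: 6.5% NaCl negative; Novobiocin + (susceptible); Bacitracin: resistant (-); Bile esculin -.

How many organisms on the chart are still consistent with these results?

Bile esculin -: excludes Enterococcus faecium, Enterococcus faecalis, Streptococcus bovis — 9 left.
Bacitracin -: excludes Micrococcus luteus, Streptococcus pyogenes — 7 left.
Novobiocin +: excludes Staphylococcus saprophyticus — 6 left.
6.5% NaCl -: excludes Staphylococcus aureus, Staphylococcus lugdunensis, Staphylococcus epidermidis — 3 left.
Still consistent: Streptococcus agalactiae, Streptococcus mitis, Streptococcus pneumoniae.

3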